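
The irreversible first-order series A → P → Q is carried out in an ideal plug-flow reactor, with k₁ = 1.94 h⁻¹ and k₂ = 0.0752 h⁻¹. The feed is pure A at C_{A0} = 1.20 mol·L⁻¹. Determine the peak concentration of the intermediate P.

Evaluating C_P at τ_opt = ln(k₂/k₁)/(k₂−k₁) gives C_{P,max}/C_{A0} = (k₁/k₂)^[k₂/(k₂−k₁)].
= (1.94/0.0752)^(0.0752/(0.0752−1.94)) = (25.80)^(-0.04033) = 0.8772.
C_{P,max} = 0.8772×1.20 = 1.05 mol·L⁻¹.

1.05 mol·L⁻¹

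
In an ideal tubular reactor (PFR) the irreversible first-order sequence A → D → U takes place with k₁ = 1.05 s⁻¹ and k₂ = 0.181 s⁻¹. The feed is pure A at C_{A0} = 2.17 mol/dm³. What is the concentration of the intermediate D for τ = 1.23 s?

The intermediate concentration in a first-order A→B→C sequence is C_D = k₁C_{A0}(e^(−k₁τ) − e^(−k₂τ))/(k₂−k₁).
e^(−k₁τ) = e^(−1.05×1.23) = e^(−1.292) = 0.2749; e^(−k₂τ) = e^(−0.2226) = 0.8004.
C_D = 1.05×2.17/(0.181−1.05) × (0.2749−0.8004) = (-2.622)×(-0.5256) = 1.378 mol/dm³.

1.38 mol/dm³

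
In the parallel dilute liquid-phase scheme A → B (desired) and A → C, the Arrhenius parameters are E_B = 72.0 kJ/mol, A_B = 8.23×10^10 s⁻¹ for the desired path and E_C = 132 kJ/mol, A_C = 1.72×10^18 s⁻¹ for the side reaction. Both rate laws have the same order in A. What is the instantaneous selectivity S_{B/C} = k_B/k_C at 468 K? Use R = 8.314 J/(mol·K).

0.238

With equal orders, S_{B/C} = k_B/k_C = (A_B/A_C)·exp[(E_C−E_B)/(RT)].
(E_C−E_B)/(RT) = (132−72.0)×10³/(8.314×468) = 60000/3891 = 15.42.
k_B/k_C = (8.23×10^10/1.72×10^18)·exp(15.42) = 4.785×10^-8 × 4.977×10^6 = 0.238.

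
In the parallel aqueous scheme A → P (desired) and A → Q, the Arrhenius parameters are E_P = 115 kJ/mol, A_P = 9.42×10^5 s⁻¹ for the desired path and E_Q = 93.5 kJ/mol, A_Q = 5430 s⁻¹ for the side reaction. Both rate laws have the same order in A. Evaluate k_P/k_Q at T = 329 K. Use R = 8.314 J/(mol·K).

Since both paths have the same order in A, the concentration cancels and S_{P/Q} = k_P/k_Q = (A_P/A_Q)·exp[(E_Q−E_P)/(RT)].
(E_Q−E_P)/(RT) = (93.5−115)×10³/(8.314×329) = -21500/2735 = -7.860.
k_P/k_Q = (9.42×10^5/5430)·exp(-7.860) = 173.5 × 3.858×10^-4 = 0.0669.
Since E_P > E_Q, raising the temperature improves selectivity toward P.

0.0669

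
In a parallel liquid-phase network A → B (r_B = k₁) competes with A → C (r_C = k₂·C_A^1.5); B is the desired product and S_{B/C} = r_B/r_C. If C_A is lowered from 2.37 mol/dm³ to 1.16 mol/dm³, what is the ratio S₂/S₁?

2.92

S_{B/C} = (k₁/k₂)·C_A^-1.5, so S₂/S₁ = (C_{A,2}/C_{A,1})^-1.5.
= (1.16/2.37)^(-1.5) = (0.4895)^(-1.5) = 2.92.
Selectivity toward B rises as C_A falls — low-concentration operation is favoured.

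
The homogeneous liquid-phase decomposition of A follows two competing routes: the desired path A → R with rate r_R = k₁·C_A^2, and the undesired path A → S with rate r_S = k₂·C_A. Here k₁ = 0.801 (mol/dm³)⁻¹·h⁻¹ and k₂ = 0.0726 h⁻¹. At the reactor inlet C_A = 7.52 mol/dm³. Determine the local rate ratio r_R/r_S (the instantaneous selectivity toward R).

S_{R/S} = r_R/r_S = (k₁·C_A^2)/(k₂·C_A) = (k₁/k₂)·C_A.
= (0.801×7.520^2) / (0.0726×7.520) = 45.30/0.5460 = 83.0.
Since the desired path is higher order in A, keeping C_A high (PFR or concentrated feed) favours R.

83.0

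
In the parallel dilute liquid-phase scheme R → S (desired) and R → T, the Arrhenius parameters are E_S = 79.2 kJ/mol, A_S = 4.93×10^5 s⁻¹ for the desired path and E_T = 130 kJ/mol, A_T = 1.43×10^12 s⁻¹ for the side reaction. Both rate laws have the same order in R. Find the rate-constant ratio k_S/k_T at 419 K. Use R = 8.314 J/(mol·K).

k_S/k_T = (A_S/A_T)·exp[−(E_S−E_T)/(RT)] = (A_S/A_T)·exp[(E_T−E_S)/(RT)].
(E_T−E_S)/(RT) = (130−79.2)×10³/(8.314×419) = 50800/3484 = 14.58.
k_S/k_T = (4.93×10^5/1.43×10^12)·exp(14.58) = 3.448×10^-7 × 2.154×10^6 = 0.743.

0.743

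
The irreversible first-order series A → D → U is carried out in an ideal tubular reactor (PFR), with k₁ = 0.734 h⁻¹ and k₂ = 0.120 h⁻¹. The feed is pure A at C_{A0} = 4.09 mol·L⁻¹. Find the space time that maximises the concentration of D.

2.95 h

For first-order series the maximum of C_D occurs at τ_opt = ln(k₂/k₁)/(k₂−k₁).
= ln(0.120/0.734)/(0.120−0.734) = ln(0.1635)/-0.6140 = -1.811/-0.6140 = 2.95 h.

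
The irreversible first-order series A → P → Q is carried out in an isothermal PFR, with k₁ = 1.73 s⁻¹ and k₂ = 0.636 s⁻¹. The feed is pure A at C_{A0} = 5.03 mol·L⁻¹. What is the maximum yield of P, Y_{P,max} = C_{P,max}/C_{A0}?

Evaluating C_P at τ_opt = ln(k₂/k₁)/(k₂−k₁) gives C_{P,max}/C_{A0} = (k₁/k₂)^[k₂/(k₂−k₁)].
= (1.73/0.636)^(0.636/(0.636−1.73)) = (2.720)^(-0.5814) = 0.5589.

0.559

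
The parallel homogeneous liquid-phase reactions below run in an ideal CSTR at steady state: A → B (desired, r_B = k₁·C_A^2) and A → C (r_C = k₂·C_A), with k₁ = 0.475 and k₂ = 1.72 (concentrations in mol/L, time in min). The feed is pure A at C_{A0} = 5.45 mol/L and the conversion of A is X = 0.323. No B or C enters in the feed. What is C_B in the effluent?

0.888 mol/L

Exit C_A = C_{A0}(1−X) = 5.45×0.677 = 3.690 mol/L.
A CSTR operates uniformly at the exit composition, giving r_B = 6.466 and r_C = 6.346 (each k·C_A^n at C_A = 3.690).
Fraction of consumed A going to B: r_B/(r_B+r_C) = 0.5047.
C_B = 0.5047·C_{A0}·X = 0.5047×5.45×0.323 = 0.888 mol/L.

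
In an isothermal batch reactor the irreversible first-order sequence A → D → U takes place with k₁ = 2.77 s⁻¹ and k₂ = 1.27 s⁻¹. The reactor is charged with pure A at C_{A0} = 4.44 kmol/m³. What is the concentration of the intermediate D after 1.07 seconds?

1.68 kmol/m³

The intermediate concentration in a first-order A→B→C sequence is C_D = k₁C_{A0}(e^(−k₁t) − e^(−k₂t))/(k₂−k₁).
e^(−k₁t) = e^(−2.77×1.07) = e^(−2.964) = 0.05162; e^(−k₂t) = e^(−1.359) = 0.2569.
C_D = 2.77×4.44/(1.27−2.77) × (0.05162−0.2569) = (-8.199)×(-0.2053) = 1.684 kmol/m³.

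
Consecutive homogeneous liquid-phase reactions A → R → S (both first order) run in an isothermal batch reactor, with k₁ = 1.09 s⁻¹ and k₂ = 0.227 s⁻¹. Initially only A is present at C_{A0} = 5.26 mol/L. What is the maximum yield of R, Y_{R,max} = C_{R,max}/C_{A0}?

At the optimum, C_{R,max}/C_{A0} = (k₁/k₂)^[k₂/(k₂−k₁)].
= (1.09/0.227)^(0.227/(0.227−1.09)) = (4.802)^(-0.2630) = 0.6619.

0.662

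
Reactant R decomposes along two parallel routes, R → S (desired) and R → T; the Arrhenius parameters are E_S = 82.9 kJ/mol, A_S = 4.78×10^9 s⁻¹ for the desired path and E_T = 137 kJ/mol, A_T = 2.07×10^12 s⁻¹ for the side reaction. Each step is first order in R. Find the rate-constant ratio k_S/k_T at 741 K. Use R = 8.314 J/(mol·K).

15.0

k_S/k_T = (A_S/A_T)·exp[−(E_S−E_T)/(RT)] = (A_S/A_T)·exp[(E_T−E_S)/(RT)].
(E_T−E_S)/(RT) = (137−82.9)×10³/(8.314×741) = 54100/6161 = 8.782.
k_S/k_T = (4.78×10^9/2.07×10^12)·exp(8.782) = 0.002309 × 6513 = 15.0.
Since E_S < E_T, lowering the temperature improves selectivity toward S.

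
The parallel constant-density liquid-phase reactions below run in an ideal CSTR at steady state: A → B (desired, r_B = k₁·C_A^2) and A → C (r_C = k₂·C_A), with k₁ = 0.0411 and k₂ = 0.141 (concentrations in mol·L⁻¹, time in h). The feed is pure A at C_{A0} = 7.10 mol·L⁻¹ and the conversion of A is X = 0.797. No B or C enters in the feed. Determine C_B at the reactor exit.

Exit C_A = C_{A0}(1−X) = 7.10×0.203 = 1.441 mol·L⁻¹.
In a CSTR the entire volume is at exit conditions, so r_B = 0.0411×1.441^2 = 0.08538 and r_C = 0.141×1.441 = 0.2032.
Fraction of consumed A going to B: r_B/(r_B+r_C) = 0.2958.
C_B = 0.2958·C_{A0}·X = 0.2958×7.10×0.797 = 1.67 mol·L⁻¹.

1.67 mol·L⁻¹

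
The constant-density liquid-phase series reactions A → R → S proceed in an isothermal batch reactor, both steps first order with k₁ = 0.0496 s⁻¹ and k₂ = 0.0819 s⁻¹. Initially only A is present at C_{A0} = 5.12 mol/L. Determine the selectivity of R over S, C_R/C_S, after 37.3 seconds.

For first-order series with pure A initially, C_R(t) = k₁C_{A0}/(k₂−k₁)·(e^(−k₁t) − e^(−k₂t)).
e^(−k₁t) = e^(−0.0496×37.3) = e^(−1.850) = 0.1572; e^(−k₂t) = e^(−3.055) = 0.04713.
C_R = 0.0496×5.12/(0.0819−0.0496) × (0.1572−0.04713) = 7.862×0.1101 = 0.8656 mol/L.
C_A = C_{A0}e^(−k₁t) = 0.8050 mol/L, so C_S = C_{A0}−C_A−C_R = 3.449 mol/L; C_R/C_S = 0.251.

0.251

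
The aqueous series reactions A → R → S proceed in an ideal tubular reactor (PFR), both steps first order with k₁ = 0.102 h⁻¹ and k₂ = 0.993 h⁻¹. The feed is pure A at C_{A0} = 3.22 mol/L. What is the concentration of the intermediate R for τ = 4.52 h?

0.228 mol/L

Solving the coupled first-order balances gives C_R(τ) = [k₁/(k₂−k₁)]·C_{A0}·(e^(−k₁τ) − e^(−k₂τ)).
e^(−k₁τ) = e^(−0.102×4.52) = e^(−0.4610) = 0.6306; e^(−k₂τ) = e^(−4.488) = 0.01124.
C_R = 0.102×3.22/(0.993−0.102) × (0.6306−0.01124) = 0.3686×0.6194 = 0.2283 mol/L.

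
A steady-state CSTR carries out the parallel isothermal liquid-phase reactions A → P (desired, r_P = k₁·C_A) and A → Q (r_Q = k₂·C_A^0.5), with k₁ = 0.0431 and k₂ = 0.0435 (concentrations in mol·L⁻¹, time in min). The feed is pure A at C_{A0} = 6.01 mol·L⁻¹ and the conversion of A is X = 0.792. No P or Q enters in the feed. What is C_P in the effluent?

Exit C_A = C_{A0}(1−X) = 6.01×0.208 = 1.250 mol·L⁻¹.
A CSTR operates uniformly at the exit composition, giving r_P = 0.05388 and r_Q = 0.04864 (each k·C_A^n at C_A = 1.250).
Fraction of consumed A going to P: r_P/(r_P+r_Q) = 0.5256.
C_P = 0.5256·C_{A0}·X = 0.5256×6.01×0.792 = 2.50 mol·L⁻¹.

2.50 mol·L⁻¹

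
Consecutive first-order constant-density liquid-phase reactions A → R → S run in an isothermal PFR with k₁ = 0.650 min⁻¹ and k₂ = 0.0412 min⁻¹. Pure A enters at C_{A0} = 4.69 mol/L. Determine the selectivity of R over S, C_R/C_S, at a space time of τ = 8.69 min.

2.93

For first-order series with pure A initially, C_R(τ) = k₁C_{A0}/(k₂−k₁)·(e^(−k₁τ) − e^(−k₂τ)).
e^(−k₁τ) = e^(−0.650×8.69) = e^(−5.649) = 0.003523; e^(−k₂τ) = e^(−0.3580) = 0.6991.
C_R = 0.650×4.69/(0.0412−0.650) × (0.003523−0.6991) = (-5.007)×(-0.6955) = 3.483 mol/L.
C_A = C_{A0}e^(−k₁τ) = 0.01652 mol/L, so C_S = C_{A0}−C_A−C_R = 1.191 mol/L; C_R/C_S = 2.93.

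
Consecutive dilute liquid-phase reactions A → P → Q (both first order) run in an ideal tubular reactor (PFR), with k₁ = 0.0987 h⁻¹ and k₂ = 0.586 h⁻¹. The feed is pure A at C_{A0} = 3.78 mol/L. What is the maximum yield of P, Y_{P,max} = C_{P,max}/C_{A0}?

0.117

For a first-order series the maximum intermediate yield is C_{P,max}/C_{A0} = (k₁/k₂)^[k₂/(k₂−k₁)].
= (0.0987/0.586)^(0.586/(0.586−0.0987)) = (0.1684)^(1.203) = 0.1174.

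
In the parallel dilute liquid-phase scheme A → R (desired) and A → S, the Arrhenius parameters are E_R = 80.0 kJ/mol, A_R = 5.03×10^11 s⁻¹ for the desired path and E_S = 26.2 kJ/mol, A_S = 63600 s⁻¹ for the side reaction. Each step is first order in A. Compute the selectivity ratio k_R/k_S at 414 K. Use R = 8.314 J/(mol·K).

1.29

Since both paths have the same order in A, the concentration cancels and S_{R/S} = k_R/k_S = (A_R/A_S)·exp[(E_S−E_R)/(RT)].
(E_S−E_R)/(RT) = (26.2−80.0)×10³/(8.314×414) = -53800/3442 = -15.63.
k_R/k_S = (5.03×10^11/63600)·exp(-15.63) = 7.909×10^6 × 1.628×10^-7 = 1.29.
Since E_R > E_S, raising the temperature improves selectivity toward R.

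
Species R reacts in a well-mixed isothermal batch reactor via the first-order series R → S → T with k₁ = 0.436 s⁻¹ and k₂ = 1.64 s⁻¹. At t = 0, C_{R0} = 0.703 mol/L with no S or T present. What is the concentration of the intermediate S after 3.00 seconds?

The intermediate concentration in a first-order A→B→C sequence is C_S = k₁C_{R0}(e^(−k₁t) − e^(−k₂t))/(k₂−k₁).
e^(−k₁t) = e^(−0.436×3.00) = e^(−1.308) = 0.2704; e^(−k₂t) = e^(−4.920) = 0.007299.
C_S = 0.436×0.703/(1.64−0.436) × (0.2704−0.007299) = 0.2546×0.2631 = 0.06697 mol/L.

0.0670 mol/L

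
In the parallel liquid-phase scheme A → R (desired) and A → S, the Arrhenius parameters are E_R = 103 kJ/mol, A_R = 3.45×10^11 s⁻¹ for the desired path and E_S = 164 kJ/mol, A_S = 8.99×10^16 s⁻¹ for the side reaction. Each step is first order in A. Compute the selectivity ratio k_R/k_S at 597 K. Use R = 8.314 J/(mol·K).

Since both paths have the same order in A, the concentration cancels and S_{R/S} = k_R/k_S = (A_R/A_S)·exp[(E_S−E_R)/(RT)].
(E_S−E_R)/(RT) = (164−103)×10³/(8.314×597) = 61000/4963 = 12.29.
k_R/k_S = (3.45×10^11/8.99×10^16)·exp(12.29) = 3.838×10^-6 × 2.175×10^5 = 0.835.

0.835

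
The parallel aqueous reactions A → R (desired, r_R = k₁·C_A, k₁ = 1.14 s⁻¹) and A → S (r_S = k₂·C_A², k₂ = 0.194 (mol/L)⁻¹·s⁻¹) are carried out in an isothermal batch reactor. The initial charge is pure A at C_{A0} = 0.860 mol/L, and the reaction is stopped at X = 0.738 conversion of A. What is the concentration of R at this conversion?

C_A = C_{A0}(1−X) = 0.2253 mol/L.
Along a PFR/batch, dC_R/dC_A = −r_R/(r_R+r_S) = −k₁/(k₁+k₂·C_A).
Integrating from C_{A0} to C_A: C_R = (1.14/0.194)·ln[(1.14+0.194·0.860)/(1.14+0.194·0.225)] = 5.876·ln(1.307/1.184) = 0.5815 mol/L.

0.581 mol/L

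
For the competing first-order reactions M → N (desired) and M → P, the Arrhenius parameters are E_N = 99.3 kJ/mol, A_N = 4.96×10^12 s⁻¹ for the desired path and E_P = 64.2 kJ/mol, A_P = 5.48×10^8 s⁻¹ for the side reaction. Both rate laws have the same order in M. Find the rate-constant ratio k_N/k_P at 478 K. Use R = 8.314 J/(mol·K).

1.32

k_N/k_P = (A_N/A_P)·exp[−(E_N−E_P)/(RT)] = (A_N/A_P)·exp[(E_P−E_N)/(RT)].
(E_P−E_N)/(RT) = (64.2−99.3)×10³/(8.314×478) = -35100/3974 = -8.832.
k_N/k_P = (4.96×10^12/5.48×10^8)·exp(-8.832) = 9051 × 1.460×10^-4 = 1.32.
Since E_N > E_P, raising the temperature improves selectivity toward N.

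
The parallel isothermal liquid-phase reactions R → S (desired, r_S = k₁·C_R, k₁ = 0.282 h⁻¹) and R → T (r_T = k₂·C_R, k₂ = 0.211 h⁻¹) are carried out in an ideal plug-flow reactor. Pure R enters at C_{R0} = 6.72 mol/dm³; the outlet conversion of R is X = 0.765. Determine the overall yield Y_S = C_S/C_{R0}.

C_R = C_{R0}(1−X) = 1.579 mol/dm³.
Both paths are first order in R, so the instantaneous fraction to S is constant: dC_S/d(−C_R) = k₁/(k₁+k₂) = 0.5720.
C_S = 0.5720·(C_{R0}−C_R) = 0.5720×5.141 = 2.94 mol/dm³.
Y_S = C_S/C_{R0} = 2.941/6.72 = 0.438.

0.438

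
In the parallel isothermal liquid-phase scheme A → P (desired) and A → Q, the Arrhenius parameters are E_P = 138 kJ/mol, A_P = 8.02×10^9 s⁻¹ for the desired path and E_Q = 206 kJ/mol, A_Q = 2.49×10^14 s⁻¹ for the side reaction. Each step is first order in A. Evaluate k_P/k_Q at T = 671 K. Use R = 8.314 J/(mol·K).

6.33

k_P/k_Q = (A_P/A_Q)·exp[−(E_P−E_Q)/(RT)] = (A_P/A_Q)·exp[(E_Q−E_P)/(RT)].
(E_Q−E_P)/(RT) = (206−138)×10³/(8.314×671) = 68000/5579 = 12.19.
k_P/k_Q = (8.02×10^9/2.49×10^14)·exp(12.19) = 3.221×10^-5 × 1.967×10^5 = 6.33.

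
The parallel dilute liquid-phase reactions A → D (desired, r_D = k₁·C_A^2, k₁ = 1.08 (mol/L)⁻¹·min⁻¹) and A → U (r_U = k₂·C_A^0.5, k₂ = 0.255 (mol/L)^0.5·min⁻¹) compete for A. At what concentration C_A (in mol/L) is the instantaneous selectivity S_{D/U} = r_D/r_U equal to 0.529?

0.250 mol/L

S_{D/U} = (k₁/k₂)·C_A^1.5 ⇒ C_A = (S·k₂/k₁)^(1/1.5).
= (0.529×0.255/1.08)^(0.6667) = (0.1249)^(0.6667) = 0.250 mol/L.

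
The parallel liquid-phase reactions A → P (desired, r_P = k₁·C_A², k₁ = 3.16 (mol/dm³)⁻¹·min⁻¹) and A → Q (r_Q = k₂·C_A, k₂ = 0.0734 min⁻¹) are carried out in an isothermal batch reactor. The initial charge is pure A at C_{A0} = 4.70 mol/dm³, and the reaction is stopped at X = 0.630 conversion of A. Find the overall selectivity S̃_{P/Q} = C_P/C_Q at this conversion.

128

C_A = C_{A0}(1−X) = 1.739 mol/dm³.
Along a PFR/batch, dC_Q/dC_A = −r_Q/(r_P+r_Q) = −k₂/(k₂+k₁·C_A).
Integrating from C_{A0} to C_A: C_Q = (0.0734/3.16)·ln[(0.0734+3.16·4.70)/(0.0734+3.16·1.74)] = 0.02323·ln(14.93/5.569) = 0.02290 mol/dm³.
Then C_P = (C_{A0}−C_A) − C_Q = 2.961 − 0.02290 = 2.938 mol/dm³.
S̃_{P/Q} = C_P/C_Q = 2.938/0.02290 = 128.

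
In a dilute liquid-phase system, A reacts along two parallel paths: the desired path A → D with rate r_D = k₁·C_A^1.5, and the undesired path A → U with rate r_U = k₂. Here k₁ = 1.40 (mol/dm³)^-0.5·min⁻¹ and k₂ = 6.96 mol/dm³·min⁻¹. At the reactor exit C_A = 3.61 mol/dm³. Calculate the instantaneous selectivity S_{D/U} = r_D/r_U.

1.38

S_{D/U} = r_D/r_U = (k₁·C_A^1.5)/(k₂) = (k₁/k₂)·C_A^1.5.
= (1.40×3.610^1.5) / (6.96) = 9.603/6.960 = 1.38.
Since the desired path is higher order in A, keeping C_A high (PFR or concentrated feed) favours D.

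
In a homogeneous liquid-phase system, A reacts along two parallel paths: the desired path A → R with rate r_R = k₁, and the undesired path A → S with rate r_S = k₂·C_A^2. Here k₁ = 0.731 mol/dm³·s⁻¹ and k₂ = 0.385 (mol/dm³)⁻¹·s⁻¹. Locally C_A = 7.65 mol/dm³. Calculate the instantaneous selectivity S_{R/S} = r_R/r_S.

S_{R/S} = r_R/r_S = (k₁)/(k₂·C_A^2) = (k₁/k₂)·C_A^-2.
= (0.731) / (0.385×7.650^2) = 0.7310/22.53 = 0.0324.
The undesired path is higher order in A, so low C_A (CSTR or dilute feed) favours R.

0.0324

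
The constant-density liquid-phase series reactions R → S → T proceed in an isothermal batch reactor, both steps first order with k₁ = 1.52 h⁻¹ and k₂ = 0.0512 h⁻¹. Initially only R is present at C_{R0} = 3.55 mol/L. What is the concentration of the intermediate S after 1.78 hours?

3.11 mol/L

The intermediate concentration in a first-order A→B→C sequence is C_S = k₁C_{R0}(e^(−k₁t) − e^(−k₂t))/(k₂−k₁).
e^(−k₁t) = e^(−1.52×1.78) = e^(−2.706) = 0.06683; e^(−k₂t) = e^(−0.09114) = 0.9129.
C_S = 1.52×3.55/(0.0512−1.52) × (0.06683−0.9129) = (-3.674)×(-0.8461) = 3.108 mol/L.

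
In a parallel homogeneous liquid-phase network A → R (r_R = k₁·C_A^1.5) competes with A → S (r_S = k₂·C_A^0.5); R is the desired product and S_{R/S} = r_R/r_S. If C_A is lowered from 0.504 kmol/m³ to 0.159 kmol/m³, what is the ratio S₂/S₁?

0.315

S_{R/S} = (k₁/k₂)·C_A, so S₂/S₁ = (C_{A,2}/C_{A,1}).
= 0.159/0.504 = 0.315.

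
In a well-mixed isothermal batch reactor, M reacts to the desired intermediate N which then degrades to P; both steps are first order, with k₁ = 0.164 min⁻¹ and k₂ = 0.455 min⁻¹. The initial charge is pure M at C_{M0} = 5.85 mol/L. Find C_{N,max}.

For a first-order series the maximum intermediate yield is C_{N,max}/C_{M0} = (k₁/k₂)^[k₂/(k₂−k₁)].
= (0.164/0.455)^(0.455/(0.455−0.164)) = (0.3604)^(1.564) = 0.2028.
C_{N,max} = 0.2028×5.85 = 1.19 mol/L.

1.19 mol/L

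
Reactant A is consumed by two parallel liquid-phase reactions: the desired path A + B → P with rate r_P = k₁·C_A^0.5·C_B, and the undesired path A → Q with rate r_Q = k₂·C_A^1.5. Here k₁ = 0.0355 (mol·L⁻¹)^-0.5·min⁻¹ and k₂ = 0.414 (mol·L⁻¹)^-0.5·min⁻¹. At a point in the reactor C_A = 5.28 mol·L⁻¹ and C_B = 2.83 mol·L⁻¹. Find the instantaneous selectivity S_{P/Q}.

0.0460

S_{P/Q} = r_P/r_Q = (k₁·C_A^0.5·C_B)/(k₂·C_A^1.5) = (k₁/k₂)·C_A⁻¹·C_B.
= (0.0355×5.280^0.5×2.830) / (0.414×5.280^1.5) = 0.2309/5.023 = 0.0460.
The undesired path is higher order in A, so low C_A (CSTR or dilute feed) favours P.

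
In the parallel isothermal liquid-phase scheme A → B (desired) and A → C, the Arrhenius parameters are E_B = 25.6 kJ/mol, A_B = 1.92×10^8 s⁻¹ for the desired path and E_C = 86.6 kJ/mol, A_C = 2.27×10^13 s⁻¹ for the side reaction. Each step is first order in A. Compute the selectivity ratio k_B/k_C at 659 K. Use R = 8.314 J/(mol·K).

0.579

With equal orders, S_{B/C} = k_B/k_C = (A_B/A_C)·exp[(E_C−E_B)/(RT)].
(E_C−E_B)/(RT) = (86.6−25.6)×10³/(8.314×659) = 61000/5479 = 11.13.
k_B/k_C = (1.92×10^8/2.27×10^13)·exp(11.13) = 8.458×10^-6 × 68430 = 0.579.
Since E_B < E_C, lowering the temperature improves selectivity toward B.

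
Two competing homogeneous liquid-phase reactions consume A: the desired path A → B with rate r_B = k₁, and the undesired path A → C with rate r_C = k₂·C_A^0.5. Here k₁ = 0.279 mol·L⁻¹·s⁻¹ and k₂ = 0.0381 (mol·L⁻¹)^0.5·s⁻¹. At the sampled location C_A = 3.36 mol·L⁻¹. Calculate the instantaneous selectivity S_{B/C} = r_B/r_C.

S_{B/C} = r_B/r_C = (k₁)/(k₂·C_A^0.5) = (k₁/k₂)·C_A^-0.5.
= (0.279) / (0.0381×3.360^0.5) = 0.2790/0.06984 = 3.99.

3.99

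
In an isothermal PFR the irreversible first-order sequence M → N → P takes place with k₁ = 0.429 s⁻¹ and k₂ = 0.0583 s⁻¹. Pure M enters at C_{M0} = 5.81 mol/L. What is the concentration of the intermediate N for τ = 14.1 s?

Solving the coupled first-order balances gives C_N(τ) = [k₁/(k₂−k₁)]·C_{M0}·(e^(−k₁τ) − e^(−k₂τ)).
e^(−k₁τ) = e^(−0.429×14.1) = e^(−6.049) = 0.002360; e^(−k₂τ) = e^(−0.8220) = 0.4395.
C_N = 0.429×5.81/(0.0583−0.429) × (0.002360−0.4395) = (-6.724)×(-0.4372) = 2.939 mol/L.

2.94 mol/L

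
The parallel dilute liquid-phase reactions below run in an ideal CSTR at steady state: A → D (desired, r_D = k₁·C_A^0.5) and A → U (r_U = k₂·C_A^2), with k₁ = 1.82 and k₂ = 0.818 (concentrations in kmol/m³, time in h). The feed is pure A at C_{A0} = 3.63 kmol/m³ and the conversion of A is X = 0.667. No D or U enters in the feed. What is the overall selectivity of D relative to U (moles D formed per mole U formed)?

Exit C_A = C_{A0}(1−X) = 3.63×0.333 = 1.209 kmol/m³.
A CSTR operates uniformly at the exit composition, giving r_D = 2.001 and r_U = 1.195 (each k·C_A^n at C_A = 1.209).
Overall selectivity = C_D/C_U = r_Dτ/(r_Uτ) = r_D/r_U = 1.67.

1.67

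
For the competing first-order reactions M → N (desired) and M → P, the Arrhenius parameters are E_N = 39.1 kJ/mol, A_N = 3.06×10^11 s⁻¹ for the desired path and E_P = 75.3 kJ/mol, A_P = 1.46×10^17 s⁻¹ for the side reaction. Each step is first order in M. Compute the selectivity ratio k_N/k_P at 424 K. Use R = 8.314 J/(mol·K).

0.0604

With equal orders, S_{N/P} = k_N/k_P = (A_N/A_P)·exp[(E_P−E_N)/(RT)].
(E_P−E_N)/(RT) = (75.3−39.1)×10³/(8.314×424) = 36200/3525 = 10.27.
k_N/k_P = (3.06×10^11/1.46×10^17)·exp(10.27) = 2.096×10^-6 × 28828 = 0.0604.
Since E_N < E_P, lowering the temperature improves selectivity toward N.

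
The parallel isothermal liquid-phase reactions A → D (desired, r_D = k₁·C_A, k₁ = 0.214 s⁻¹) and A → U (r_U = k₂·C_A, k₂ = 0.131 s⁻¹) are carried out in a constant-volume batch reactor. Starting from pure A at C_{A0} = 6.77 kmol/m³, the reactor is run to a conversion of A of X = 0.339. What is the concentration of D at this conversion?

1.42 kmol/m³

C_A = C_{A0}(1−X) = 4.475 kmol/m³.
Both paths are first order in A, so the instantaneous fraction to D is constant: dC_D/d(−C_A) = k₁/(k₁+k₂) = 0.6203.
C_D = 0.6203·(C_{A0}−C_A) = 0.6203×2.295 = 1.42 kmol/m³.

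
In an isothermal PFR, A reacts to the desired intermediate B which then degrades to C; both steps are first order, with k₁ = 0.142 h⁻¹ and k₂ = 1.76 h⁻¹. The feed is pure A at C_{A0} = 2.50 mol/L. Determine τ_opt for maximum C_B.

Setting dC_B/dτ = 0 gives τ_opt = ln(k₂/k₁)/(k₂−k₁).
= ln(1.76/0.142)/(1.76−0.142) = ln(12.39)/1.618 = 2.517/1.618 = 1.56 h.

1.56 h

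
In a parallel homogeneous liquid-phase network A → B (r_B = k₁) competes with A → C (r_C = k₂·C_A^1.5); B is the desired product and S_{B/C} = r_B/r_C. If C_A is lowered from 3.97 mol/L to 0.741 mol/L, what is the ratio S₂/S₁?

S_{B/C} = (k₁/k₂)·C_A^-1.5, so S₂/S₁ = (C_{A,2}/C_{A,1})^-1.5.
= (0.741/3.97)^(-1.5) = (0.1866)^(-1.5) = 12.4.
Selectivity toward B rises as C_A falls — low-concentration operation is favoured.

12.4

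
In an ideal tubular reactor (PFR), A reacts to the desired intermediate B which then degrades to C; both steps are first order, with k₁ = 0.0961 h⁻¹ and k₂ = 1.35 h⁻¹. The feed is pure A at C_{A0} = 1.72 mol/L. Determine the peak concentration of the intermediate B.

0.1000 mol/L

At the optimum, C_{B,max}/C_{A0} = (k₁/k₂)^[k₂/(k₂−k₁)].
= (0.0961/1.35)^(1.35/(1.35−0.0961)) = (0.07119)^(1.077) = 0.05813.
C_{B,max} = 0.05813×1.72 = 0.1000 mol/L.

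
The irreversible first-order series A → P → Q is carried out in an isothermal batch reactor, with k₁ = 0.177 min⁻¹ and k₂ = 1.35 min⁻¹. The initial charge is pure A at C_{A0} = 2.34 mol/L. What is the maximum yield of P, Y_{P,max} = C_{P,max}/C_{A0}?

Evaluating C_P at t_opt = ln(k₂/k₁)/(k₂−k₁) gives C_{P,max}/C_{A0} = (k₁/k₂)^[k₂/(k₂−k₁)].
= (0.177/1.35)^(1.35/(1.35−0.177)) = (0.1311)^(1.151) = 0.09649.

0.0965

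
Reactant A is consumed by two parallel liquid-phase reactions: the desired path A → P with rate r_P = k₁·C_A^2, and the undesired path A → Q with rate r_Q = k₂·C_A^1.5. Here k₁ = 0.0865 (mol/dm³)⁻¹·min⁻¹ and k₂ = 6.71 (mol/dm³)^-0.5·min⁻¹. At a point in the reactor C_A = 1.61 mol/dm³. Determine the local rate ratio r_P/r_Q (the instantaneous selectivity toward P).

0.0164

S_{P/Q} = r_P/r_Q = (k₁·C_A^2)/(k₂·C_A^1.5) = (k₁/k₂)·C_A^0.5.
= (0.0865×1.610^2) / (6.71×1.610^1.5) = 0.2242/13.71 = 0.0164.
Since the desired path is higher order in A, keeping C_A high (PFR or concentrated feed) favours P.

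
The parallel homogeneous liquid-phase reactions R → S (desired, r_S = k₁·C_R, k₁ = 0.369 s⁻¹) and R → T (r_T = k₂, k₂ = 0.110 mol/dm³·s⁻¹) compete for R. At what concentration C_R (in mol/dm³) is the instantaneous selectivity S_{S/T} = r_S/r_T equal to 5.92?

1.76 mol/dm³

S_{S/T} = (k₁/k₂)·C_R ⇒ C_R = S·k₂/k₁.
= 5.92×0.110/0.369 = 1.76 mol/dm³.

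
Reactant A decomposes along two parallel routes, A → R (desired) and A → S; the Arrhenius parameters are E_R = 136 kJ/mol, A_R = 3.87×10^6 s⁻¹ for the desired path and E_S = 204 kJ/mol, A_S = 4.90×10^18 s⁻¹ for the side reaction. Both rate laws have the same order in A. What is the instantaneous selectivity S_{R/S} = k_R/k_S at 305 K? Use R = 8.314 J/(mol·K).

0.350

With equal orders, S_{R/S} = k_R/k_S = (A_R/A_S)·exp[(E_S−E_R)/(RT)].
(E_S−E_R)/(RT) = (204−136)×10³/(8.314×305) = 68000/2536 = 26.82.
k_R/k_S = (3.87×10^6/4.90×10^18)·exp(26.82) = 7.898×10^-13 × 4.428×10^11 = 0.350.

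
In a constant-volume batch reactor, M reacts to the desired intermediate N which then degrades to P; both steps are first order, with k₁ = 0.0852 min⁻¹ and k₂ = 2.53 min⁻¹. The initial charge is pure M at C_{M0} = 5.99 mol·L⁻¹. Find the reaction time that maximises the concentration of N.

Setting dC_N/dt = 0 gives t_opt = ln(k₂/k₁)/(k₂−k₁).
= ln(2.53/0.0852)/(2.53−0.0852) = ln(29.69)/2.445 = 3.391/2.445 = 1.39 min.

1.39 min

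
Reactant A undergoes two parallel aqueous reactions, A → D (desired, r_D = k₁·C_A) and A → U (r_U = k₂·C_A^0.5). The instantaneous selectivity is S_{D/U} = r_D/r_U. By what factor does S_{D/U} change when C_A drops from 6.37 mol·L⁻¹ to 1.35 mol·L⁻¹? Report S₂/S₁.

0.460

S_{D/U} = (k₁/k₂)·C_A^0.5, so S₂/S₁ = (C_{A,2}/C_{A,1})^0.5.
= (1.35/6.37)^0.5 = (0.2119)^0.5 = 0.460.
Selectivity toward D falls as C_A falls — high-concentration operation is favoured.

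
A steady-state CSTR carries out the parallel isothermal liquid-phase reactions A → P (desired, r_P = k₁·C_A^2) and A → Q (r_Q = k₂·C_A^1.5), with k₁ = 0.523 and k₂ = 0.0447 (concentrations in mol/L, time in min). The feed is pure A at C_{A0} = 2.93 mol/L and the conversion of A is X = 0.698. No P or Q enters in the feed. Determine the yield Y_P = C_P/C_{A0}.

0.640

Exit C_A = C_{A0}(1−X) = 2.93×0.302 = 0.8849 mol/L.
In a CSTR the entire volume is at exit conditions, so r_P = 0.523×0.8849^2 = 0.4095 and r_Q = 0.0447×0.8849^1.5 = 0.03721.
Fraction of consumed A going to P: r_P/(r_P+r_Q) = 0.9167.
C_P = 0.9167·C_{A0}·X = 0.9167×2.93×0.698 = 1.87 mol/L; Y_P = C_P/C_{A0} = 0.640.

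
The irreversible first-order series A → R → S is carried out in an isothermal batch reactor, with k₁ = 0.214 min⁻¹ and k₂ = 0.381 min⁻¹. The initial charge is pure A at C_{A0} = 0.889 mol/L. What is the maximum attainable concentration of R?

0.238 mol/L

Evaluating C_R at t_opt = ln(k₂/k₁)/(k₂−k₁) gives C_{R,max}/C_{A0} = (k₁/k₂)^[k₂/(k₂−k₁)].
= (0.214/0.381)^(0.381/(0.381−0.214)) = (0.5617)^(2.281) = 0.2682.
C_{R,max} = 0.2682×0.889 = 0.238 mol/L.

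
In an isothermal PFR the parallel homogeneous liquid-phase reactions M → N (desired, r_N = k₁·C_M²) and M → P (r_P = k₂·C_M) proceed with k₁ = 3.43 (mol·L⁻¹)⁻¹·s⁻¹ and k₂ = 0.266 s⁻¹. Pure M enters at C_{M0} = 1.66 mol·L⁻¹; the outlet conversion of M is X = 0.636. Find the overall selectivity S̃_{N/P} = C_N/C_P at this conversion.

13.6

C_M = C_{M0}(1−X) = 0.6042 mol·L⁻¹.
Along a PFR/batch, dC_P/dC_M = −r_P/(r_N+r_P) = −k₂/(k₂+k₁·C_M).
Integrating from C_{M0} to C_M: C_P = (0.266/3.43)·ln[(0.266+3.43·1.66)/(0.266+3.43·0.604)] = 0.07755·ln(5.960/2.339) = 0.07255 mol·L⁻¹.
Then C_N = (C_{M0}−C_M) − C_P = 1.056 − 0.07255 = 0.9832 mol·L⁻¹.
S̃_{N/P} = C_N/C_P = 0.9832/0.07255 = 13.6.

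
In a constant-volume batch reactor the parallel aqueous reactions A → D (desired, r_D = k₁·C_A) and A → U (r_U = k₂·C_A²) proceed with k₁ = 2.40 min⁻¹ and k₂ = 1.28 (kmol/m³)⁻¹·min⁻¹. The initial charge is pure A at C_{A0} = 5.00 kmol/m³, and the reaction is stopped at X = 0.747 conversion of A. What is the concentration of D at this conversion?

C_A = C_{A0}(1−X) = 1.265 kmol/m³.
Along a PFR/batch, dC_D/dC_A = −r_D/(r_D+r_U) = −k₁/(k₁+k₂·C_A).
Integrating from C_{A0} to C_A: C_D = (2.40/1.28)·ln[(2.40+1.28·5.00)/(2.40+1.28·1.27)] = 1.875·ln(8.800/4.019) = 1.469 kmol/m³.

1.47 kmol/m³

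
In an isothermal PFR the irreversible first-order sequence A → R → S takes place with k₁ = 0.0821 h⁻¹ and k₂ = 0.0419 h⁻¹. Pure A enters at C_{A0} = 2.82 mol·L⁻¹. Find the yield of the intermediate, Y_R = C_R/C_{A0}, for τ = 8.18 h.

0.406

For first-order series with pure A initially, C_R(τ) = k₁C_{A0}/(k₂−k₁)·(e^(−k₁τ) − e^(−k₂τ)).
e^(−k₁τ) = e^(−0.0821×8.18) = e^(−0.6716) = 0.5109; e^(−k₂τ) = e^(−0.3427) = 0.7098.
C_R = 0.0821×2.82/(0.0419−0.0821) × (0.5109−0.7098) = (-5.759)×(-0.1989) = 1.146 mol·L⁻¹.
Y_R = C_R/C_{A0} = 1.146/2.82 = 0.406.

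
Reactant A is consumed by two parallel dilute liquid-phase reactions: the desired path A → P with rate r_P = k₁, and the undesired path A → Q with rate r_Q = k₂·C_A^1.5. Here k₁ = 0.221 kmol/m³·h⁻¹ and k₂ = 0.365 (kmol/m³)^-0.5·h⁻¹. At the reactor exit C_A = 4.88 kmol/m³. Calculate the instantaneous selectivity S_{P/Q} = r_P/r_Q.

0.0562

S_{P/Q} = r_P/r_Q = (k₁)/(k₂·C_A^1.5) = (k₁/k₂)·C_A^-1.5.
= (0.221) / (0.365×4.880^1.5) = 0.2210/3.935 = 0.0562.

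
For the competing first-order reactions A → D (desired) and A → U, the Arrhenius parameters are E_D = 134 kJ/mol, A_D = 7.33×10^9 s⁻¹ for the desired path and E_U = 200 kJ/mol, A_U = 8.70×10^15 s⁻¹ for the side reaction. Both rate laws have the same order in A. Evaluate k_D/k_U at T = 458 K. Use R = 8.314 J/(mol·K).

With equal orders, S_{D/U} = k_D/k_U = (A_D/A_U)·exp[(E_U−E_D)/(RT)].
(E_U−E_D)/(RT) = (200−134)×10³/(8.314×458) = 66000/3808 = 17.33.
k_D/k_U = (7.33×10^9/8.70×10^15)·exp(17.33) = 8.425×10^-7 × 3.369×10^7 = 28.4.
Since E_D < E_U, lowering the temperature improves selectivity toward D.

28.4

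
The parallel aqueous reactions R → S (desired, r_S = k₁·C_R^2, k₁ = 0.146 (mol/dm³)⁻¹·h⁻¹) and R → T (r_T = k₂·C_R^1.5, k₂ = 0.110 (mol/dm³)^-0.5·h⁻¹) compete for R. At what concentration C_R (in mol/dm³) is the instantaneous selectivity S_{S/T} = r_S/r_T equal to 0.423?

S_{S/T} = (k₁/k₂)·C_R^0.5 ⇒ C_R = (S·k₂/k₁)^(2).
= (0.423×0.110/0.146)^(2) = (0.3187)^(2) = 0.102 mol/dm³.

0.102 mol/dm³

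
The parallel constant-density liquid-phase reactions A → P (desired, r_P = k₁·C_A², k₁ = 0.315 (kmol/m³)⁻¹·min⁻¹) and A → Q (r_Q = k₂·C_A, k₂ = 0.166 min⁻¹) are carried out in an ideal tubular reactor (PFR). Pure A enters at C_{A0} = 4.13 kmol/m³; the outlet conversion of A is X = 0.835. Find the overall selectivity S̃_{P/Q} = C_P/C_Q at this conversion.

C_A = C_{A0}(1−X) = 0.6815 kmol/m³.
Along a PFR/batch, dC_Q/dC_A = −r_Q/(r_P+r_Q) = −k₂/(k₂+k₁·C_A).
Integrating from C_{A0} to C_A: C_Q = (0.166/0.315)·ln[(0.166+0.315·4.13)/(0.166+0.315·0.681)] = 0.5270·ln(1.467/0.3807) = 0.7109 kmol/m³.
Then C_P = (C_{A0}−C_A) − C_Q = 3.449 − 0.7109 = 2.738 kmol/m³.
S̃_{P/Q} = C_P/C_Q = 2.738/0.7109 = 3.85.

3.85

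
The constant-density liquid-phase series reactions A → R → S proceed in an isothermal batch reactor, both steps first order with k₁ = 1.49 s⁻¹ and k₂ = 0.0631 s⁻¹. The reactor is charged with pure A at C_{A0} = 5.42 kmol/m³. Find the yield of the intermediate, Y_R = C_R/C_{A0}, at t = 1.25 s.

0.803

The intermediate concentration in a first-order A→B→C sequence is C_R = k₁C_{A0}(e^(−k₁t) − e^(−k₂t))/(k₂−k₁).
e^(−k₁t) = e^(−1.49×1.25) = e^(−1.863) = 0.1553; e^(−k₂t) = e^(−0.07888) = 0.9242.
C_R = 1.49×5.42/(0.0631−1.49) × (0.1553−0.9242) = (-5.660)×(-0.7689) = 4.352 kmol/m³.
Y_R = C_R/C_{A0} = 4.352/5.42 = 0.803.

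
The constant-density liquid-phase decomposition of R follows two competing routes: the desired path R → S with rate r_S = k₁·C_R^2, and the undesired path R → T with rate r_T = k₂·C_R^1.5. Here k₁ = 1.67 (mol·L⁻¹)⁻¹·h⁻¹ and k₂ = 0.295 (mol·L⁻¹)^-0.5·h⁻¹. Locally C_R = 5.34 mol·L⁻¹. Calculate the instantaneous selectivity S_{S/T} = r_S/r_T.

13.1

S_{S/T} = r_S/r_T = (k₁·C_R^2)/(k₂·C_R^1.5) = (k₁/k₂)·C_R^0.5.
= (1.67×5.340^2) / (0.295×5.340^1.5) = 47.62/3.640 = 13.1.
Since the desired path is higher order in R, keeping C_R high (PFR or concentrated feed) favours S.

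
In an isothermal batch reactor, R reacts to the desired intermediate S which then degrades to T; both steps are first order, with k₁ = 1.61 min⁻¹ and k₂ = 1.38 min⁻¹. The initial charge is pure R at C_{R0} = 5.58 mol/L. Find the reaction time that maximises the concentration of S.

0.670 min

The intermediate peaks when r₁ = r₂, i.e. k₁e^(−k₁t) = k₂e^(−k₂t), giving t_opt = ln(k₂/k₁)/(k₂−k₁).
= ln(1.38/1.61)/(1.38−1.61) = ln(0.8571)/-0.2300 = -0.1542/-0.2300 = 0.670 min.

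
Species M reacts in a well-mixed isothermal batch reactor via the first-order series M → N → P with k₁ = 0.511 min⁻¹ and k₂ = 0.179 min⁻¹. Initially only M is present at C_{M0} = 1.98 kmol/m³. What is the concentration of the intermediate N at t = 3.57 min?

1.12 kmol/m³

Solving the coupled first-order balances gives C_N(t) = [k₁/(k₂−k₁)]·C_{M0}·(e^(−k₁t) − e^(−k₂t)).
e^(−k₁t) = e^(−0.511×3.57) = e^(−1.824) = 0.1613; e^(−k₂t) = e^(−0.6390) = 0.5278.
C_N = 0.511×1.98/(0.179−0.511) × (0.1613−0.5278) = (-3.048)×(-0.3665) = 1.117 kmol/m³.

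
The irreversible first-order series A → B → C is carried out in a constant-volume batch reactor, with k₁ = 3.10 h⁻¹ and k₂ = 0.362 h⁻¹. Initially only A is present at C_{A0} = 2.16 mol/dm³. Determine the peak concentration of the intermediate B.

For a first-order series the maximum intermediate yield is C_{B,max}/C_{A0} = (k₁/k₂)^[k₂/(k₂−k₁)].
= (3.10/0.362)^(0.362/(0.362−3.10)) = (8.564)^(-0.1322) = 0.7528.
C_{B,max} = 0.7528×2.16 = 1.63 mol/dm³.

1.63 mol/dm³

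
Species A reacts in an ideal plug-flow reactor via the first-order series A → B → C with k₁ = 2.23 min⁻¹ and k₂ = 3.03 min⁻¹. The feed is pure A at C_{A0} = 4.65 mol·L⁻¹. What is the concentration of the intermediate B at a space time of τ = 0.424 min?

1.45 mol·L⁻¹

For first-order series with pure A initially, C_B(τ) = k₁C_{A0}/(k₂−k₁)·(e^(−k₁τ) − e^(−k₂τ)).
e^(−k₁τ) = e^(−2.23×0.424) = e^(−0.9455) = 0.3885; e^(−k₂τ) = e^(−1.285) = 0.2767.
C_B = 2.23×4.65/(3.03−2.23) × (0.3885−0.2767) = 12.96×0.1117 = 1.448 mol·L⁻¹.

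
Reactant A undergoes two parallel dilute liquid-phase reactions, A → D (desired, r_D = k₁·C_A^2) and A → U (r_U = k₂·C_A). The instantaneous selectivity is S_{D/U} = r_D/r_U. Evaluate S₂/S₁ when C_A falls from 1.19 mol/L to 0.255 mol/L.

0.214

S_{D/U} = (k₁/k₂)·C_A, so S₂/S₁ = (C_{A,2}/C_{A,1}).
= 0.255/1.19 = 0.214.
Selectivity toward D falls as C_A falls — high-concentration operation is favoured.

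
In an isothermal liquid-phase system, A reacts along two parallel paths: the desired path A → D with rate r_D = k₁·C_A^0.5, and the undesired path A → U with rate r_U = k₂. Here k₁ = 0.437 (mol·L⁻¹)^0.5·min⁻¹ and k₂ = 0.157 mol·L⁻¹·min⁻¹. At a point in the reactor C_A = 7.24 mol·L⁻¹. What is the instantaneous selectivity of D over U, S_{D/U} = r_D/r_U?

S_{D/U} = r_D/r_U = (k₁·C_A^0.5)/(k₂) = (k₁/k₂)·C_A^0.5.
= (0.437×7.240^0.5) / (0.157) = 1.176/0.1570 = 7.49.
Since the desired path is higher order in A, keeping C_A high (PFR or concentrated feed) favours D.

7.49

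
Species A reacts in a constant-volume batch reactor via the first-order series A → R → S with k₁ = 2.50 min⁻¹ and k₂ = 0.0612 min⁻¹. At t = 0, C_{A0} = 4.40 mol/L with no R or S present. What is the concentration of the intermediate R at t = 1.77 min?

3.99 mol/L

The intermediate concentration in a first-order A→B→C sequence is C_R = k₁C_{A0}(e^(−k₁t) − e^(−k₂t))/(k₂−k₁).
e^(−k₁t) = e^(−2.50×1.77) = e^(−4.425) = 0.01197; e^(−k₂t) = e^(−0.1083) = 0.8973.
C_R = 2.50×4.40/(0.0612−2.50) × (0.01197−0.8973) = (-4.510)×(-0.8854) = 3.993 mol/L.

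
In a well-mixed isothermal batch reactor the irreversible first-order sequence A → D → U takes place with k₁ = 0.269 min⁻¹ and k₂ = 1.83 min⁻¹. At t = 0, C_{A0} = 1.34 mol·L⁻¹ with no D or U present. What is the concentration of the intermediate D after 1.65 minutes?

For first-order series with pure A initially, C_D(t) = k₁C_{A0}/(k₂−k₁)·(e^(−k₁t) − e^(−k₂t)).
e^(−k₁t) = e^(−0.269×1.65) = e^(−0.4439) = 0.6416; e^(−k₂t) = e^(−3.019) = 0.04883.
C_D = 0.269×1.34/(1.83−0.269) × (0.6416−0.04883) = 0.2309×0.5927 = 0.1369 mol·L⁻¹.

0.137 mol·L⁻¹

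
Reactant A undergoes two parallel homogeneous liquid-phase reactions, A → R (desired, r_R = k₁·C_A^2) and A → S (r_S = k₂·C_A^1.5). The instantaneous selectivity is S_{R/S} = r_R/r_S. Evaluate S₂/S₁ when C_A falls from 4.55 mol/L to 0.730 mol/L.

0.401

S_{R/S} = (k₁/k₂)·C_A^0.5, so S₂/S₁ = (C_{A,2}/C_{A,1})^0.5.
= (0.730/4.55)^0.5 = (0.1604)^0.5 = 0.401.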